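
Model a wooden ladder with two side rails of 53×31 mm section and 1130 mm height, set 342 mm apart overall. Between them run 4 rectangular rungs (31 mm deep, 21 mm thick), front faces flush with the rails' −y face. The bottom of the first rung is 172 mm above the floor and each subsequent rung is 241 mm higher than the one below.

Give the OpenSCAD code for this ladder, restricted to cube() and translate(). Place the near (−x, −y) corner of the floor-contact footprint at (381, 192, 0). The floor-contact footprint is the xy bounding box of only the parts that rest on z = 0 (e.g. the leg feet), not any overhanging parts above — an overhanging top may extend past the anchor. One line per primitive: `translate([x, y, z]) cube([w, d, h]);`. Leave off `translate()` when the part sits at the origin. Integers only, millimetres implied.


translate([381, 192, 0]) cube([53, 31, 1130]);
translate([670, 192, 0]) cube([53, 31, 1130]);
translate([434, 192, 172]) cube([236, 31, 21]);
translate([434, 192, 413]) cube([236, 31, 21]);
translate([434, 192, 654]) cube([236, 31, 21]);
translate([434, 192, 895]) cube([236, 31, 21]);


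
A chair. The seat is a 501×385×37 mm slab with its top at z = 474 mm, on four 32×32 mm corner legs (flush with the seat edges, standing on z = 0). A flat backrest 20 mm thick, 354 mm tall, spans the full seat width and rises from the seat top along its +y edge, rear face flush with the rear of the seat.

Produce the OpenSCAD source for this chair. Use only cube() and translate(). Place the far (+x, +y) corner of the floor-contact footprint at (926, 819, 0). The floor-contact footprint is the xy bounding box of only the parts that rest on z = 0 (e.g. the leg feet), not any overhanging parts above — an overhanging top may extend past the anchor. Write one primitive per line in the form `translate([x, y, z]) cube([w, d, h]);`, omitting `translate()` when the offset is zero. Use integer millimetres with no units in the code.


translate([425, 434, 437]) cube([501, 385, 37]);
translate([425, 434, 0]) cube([32, 32, 437]);
translate([894, 434, 0]) cube([32, 32, 437]);
translate([425, 787, 0]) cube([32, 32, 437]);
translate([894, 787, 0]) cube([32, 32, 437]);
translate([425, 799, 474]) cube([501, 20, 354]);


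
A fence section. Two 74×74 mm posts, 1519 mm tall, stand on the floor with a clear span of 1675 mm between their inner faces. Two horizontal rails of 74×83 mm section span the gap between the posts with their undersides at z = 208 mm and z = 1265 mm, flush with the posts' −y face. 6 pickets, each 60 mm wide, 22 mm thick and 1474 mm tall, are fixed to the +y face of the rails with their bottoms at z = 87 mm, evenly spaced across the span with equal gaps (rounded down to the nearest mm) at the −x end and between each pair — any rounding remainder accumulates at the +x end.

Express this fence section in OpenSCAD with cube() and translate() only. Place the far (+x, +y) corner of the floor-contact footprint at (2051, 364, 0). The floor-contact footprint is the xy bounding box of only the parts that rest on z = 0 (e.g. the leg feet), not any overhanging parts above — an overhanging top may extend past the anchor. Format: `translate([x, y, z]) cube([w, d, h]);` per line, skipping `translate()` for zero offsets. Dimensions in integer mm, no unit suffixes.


translate([228, 290, 0]) cube([74, 74, 1519]);
translate([1977, 290, 0]) cube([74, 74, 1519]);
translate([302, 290, 208]) cube([1675, 74, 83]);
translate([302, 290, 1265]) cube([1675, 74, 83]);
translate([489, 364, 87]) cube([60, 22, 1474]);
translate([736, 364, 87]) cube([60, 22, 1474]);
translate([983, 364, 87]) cube([60, 22, 1474]);
translate([1230, 364, 87]) cube([60, 22, 1474]);
translate([1477, 364, 87]) cube([60, 22, 1474]);
translate([1724, 364, 87]) cube([60, 22, 1474]);


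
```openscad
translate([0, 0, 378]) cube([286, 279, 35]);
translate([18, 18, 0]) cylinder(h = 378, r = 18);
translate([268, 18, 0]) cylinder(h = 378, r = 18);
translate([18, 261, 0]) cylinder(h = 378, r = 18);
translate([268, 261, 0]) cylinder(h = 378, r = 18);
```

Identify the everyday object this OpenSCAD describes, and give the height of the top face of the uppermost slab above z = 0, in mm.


A stool. The seat height is 413 mm.

A 286×279×35 slab at z = 378 on four corner cylinders — a stool. The seat top is 378 + 35 = 413 mm.


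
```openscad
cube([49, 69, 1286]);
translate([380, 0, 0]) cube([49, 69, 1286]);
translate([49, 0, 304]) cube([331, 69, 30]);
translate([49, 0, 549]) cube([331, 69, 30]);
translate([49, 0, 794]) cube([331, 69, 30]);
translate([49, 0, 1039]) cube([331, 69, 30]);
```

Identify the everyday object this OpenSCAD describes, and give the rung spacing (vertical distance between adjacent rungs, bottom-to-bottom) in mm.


A ladder. The rung spacing is 245 mm.

Two tall 49×69 posts with 4 short bars between them — a ladder. Adjacent rungs sit at z = 304 and z = 549, so the spacing is 549 − 304 = 245 mm.


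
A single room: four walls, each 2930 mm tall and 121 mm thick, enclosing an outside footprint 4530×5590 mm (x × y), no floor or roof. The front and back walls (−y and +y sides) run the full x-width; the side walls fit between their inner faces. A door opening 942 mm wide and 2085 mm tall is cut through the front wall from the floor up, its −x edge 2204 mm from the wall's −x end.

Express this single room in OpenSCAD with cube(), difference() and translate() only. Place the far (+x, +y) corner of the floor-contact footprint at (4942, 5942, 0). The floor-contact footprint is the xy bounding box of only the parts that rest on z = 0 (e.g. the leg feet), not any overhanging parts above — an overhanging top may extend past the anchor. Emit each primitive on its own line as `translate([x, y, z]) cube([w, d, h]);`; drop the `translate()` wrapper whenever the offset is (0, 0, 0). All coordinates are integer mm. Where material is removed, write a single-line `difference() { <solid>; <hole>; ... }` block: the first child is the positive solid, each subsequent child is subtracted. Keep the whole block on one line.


difference() { translate([412, 352, 0]) cube([4530, 121, 2930]); translate([2616, 352, 0]) cube([942, 121, 2085]); }
translate([412, 5821, 0]) cube([4530, 121, 2930]);
translate([412, 473, 0]) cube([121, 5348, 2930]);
translate([4821, 473, 0]) cube([121, 5348, 2930]);


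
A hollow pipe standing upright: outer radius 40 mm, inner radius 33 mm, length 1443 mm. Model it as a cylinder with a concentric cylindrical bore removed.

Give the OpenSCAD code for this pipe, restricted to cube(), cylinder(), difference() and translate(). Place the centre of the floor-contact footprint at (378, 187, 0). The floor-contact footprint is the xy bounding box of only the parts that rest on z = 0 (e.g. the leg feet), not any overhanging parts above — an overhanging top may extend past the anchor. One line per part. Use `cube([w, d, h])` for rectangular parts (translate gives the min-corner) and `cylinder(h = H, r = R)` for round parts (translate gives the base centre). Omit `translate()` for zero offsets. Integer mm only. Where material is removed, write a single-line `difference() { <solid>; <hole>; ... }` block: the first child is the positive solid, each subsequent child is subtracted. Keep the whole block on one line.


difference() { translate([378, 187, 0]) cylinder(h = 1443, r = 40); translate([378, 187, 0]) cylinder(h = 1443, r = 33); }


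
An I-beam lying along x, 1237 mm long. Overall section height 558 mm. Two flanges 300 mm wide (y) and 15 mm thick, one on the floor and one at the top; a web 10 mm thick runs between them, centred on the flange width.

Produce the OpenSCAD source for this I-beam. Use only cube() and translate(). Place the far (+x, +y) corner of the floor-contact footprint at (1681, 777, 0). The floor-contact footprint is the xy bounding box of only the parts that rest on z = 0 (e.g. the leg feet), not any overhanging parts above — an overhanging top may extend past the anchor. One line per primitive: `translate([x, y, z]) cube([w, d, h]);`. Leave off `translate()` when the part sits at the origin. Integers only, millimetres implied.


translate([444, 477, 0]) cube([1237, 300, 15]);
translate([444, 622, 15]) cube([1237, 10, 528]);
translate([444, 477, 543]) cube([1237, 300, 15]);


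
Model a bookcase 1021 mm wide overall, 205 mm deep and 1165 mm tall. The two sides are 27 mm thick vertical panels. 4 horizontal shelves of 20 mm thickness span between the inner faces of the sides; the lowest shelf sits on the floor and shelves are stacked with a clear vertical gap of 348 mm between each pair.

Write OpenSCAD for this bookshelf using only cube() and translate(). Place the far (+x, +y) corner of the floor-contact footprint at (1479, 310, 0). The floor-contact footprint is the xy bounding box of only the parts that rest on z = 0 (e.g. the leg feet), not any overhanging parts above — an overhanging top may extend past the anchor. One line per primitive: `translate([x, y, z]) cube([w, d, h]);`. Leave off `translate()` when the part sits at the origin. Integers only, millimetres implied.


translate([458, 105, 0]) cube([27, 205, 1165]);
translate([1452, 105, 0]) cube([27, 205, 1165]);
translate([485, 105, 0]) cube([967, 205, 20]);
translate([485, 105, 368]) cube([967, 205, 20]);
translate([485, 105, 736]) cube([967, 205, 20]);
translate([485, 105, 1104]) cube([967, 205, 20]);


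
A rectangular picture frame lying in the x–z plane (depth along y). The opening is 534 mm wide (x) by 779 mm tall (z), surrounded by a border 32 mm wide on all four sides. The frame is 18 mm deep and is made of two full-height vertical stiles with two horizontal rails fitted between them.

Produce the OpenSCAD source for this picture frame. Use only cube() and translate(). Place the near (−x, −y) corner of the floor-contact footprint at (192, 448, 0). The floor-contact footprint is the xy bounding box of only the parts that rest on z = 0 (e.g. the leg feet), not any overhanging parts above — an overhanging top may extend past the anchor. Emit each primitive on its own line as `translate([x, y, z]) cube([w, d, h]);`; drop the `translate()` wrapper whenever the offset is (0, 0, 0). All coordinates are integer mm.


translate([192, 448, 0]) cube([32, 18, 843]);
translate([758, 448, 0]) cube([32, 18, 843]);
translate([224, 448, 0]) cube([534, 18, 32]);
translate([224, 448, 811]) cube([534, 18, 32]);


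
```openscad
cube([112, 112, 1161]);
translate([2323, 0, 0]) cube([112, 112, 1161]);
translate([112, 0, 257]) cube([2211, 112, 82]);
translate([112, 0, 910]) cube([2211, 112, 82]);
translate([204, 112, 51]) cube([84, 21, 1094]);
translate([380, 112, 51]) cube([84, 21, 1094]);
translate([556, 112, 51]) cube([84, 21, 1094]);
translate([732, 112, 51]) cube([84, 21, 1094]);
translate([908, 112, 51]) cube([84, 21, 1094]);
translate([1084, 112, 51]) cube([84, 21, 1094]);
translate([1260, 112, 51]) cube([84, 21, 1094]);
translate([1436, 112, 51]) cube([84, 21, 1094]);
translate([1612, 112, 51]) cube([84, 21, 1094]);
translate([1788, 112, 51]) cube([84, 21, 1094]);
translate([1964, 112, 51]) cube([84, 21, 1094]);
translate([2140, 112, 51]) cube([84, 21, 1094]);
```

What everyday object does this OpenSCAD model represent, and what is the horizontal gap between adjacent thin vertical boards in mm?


A fence section. The picket gap is 92 mm.

Two posts, two rails, 12 pickets — a fence section. Span 2211 mm holds 12 pickets of 84 mm with 13 equal gaps: ⌊(2211 − 12·84) / 13⌋ = 92 mm.


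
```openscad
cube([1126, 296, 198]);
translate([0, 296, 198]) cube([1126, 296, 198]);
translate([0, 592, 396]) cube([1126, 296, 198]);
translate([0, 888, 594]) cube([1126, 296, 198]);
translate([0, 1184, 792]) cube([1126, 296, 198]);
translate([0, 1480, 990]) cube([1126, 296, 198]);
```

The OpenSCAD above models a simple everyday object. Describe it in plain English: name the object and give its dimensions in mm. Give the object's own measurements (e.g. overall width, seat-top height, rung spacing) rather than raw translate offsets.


A straight staircase of 6 solid steps. Each step is 1126 mm wide (x), 296 mm deep (y, the going) and 198 mm tall (the rise). The first step rests on the floor; each subsequent step sits one going further in +y and one rise higher in +z, directly behind and above the previous step with no overlap.


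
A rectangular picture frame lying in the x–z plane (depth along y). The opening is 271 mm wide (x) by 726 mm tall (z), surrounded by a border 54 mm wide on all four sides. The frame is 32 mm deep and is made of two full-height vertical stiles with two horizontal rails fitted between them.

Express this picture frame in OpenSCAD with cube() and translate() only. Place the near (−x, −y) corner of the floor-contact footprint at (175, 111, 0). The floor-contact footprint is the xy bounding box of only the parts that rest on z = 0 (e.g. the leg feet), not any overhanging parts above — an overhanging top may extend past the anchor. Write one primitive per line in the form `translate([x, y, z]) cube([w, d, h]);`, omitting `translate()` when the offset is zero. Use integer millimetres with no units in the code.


translate([175, 111, 0]) cube([54, 32, 834]);
translate([500, 111, 0]) cube([54, 32, 834]);
translate([229, 111, 0]) cube([271, 32, 54]);
translate([229, 111, 780]) cube([271, 32, 54]);


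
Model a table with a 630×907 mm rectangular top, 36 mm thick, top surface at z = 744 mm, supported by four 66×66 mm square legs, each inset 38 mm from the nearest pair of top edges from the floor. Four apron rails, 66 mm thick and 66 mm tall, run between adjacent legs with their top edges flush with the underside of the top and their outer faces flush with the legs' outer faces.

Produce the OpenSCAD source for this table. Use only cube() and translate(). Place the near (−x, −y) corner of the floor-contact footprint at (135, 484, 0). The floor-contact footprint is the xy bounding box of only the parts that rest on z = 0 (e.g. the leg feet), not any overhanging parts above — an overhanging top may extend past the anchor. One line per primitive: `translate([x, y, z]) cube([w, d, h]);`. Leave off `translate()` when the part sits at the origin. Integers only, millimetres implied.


translate([97, 446, 708]) cube([630, 907, 36]);
translate([135, 484, 0]) cube([66, 66, 708]);
translate([623, 484, 0]) cube([66, 66, 708]);
translate([135, 1249, 0]) cube([66, 66, 708]);
translate([623, 1249, 0]) cube([66, 66, 708]);
translate([201, 484, 642]) cube([422, 66, 66]);
translate([201, 1249, 642]) cube([422, 66, 66]);
translate([135, 550, 642]) cube([66, 699, 66]);
translate([623, 550, 642]) cube([66, 699, 66]);


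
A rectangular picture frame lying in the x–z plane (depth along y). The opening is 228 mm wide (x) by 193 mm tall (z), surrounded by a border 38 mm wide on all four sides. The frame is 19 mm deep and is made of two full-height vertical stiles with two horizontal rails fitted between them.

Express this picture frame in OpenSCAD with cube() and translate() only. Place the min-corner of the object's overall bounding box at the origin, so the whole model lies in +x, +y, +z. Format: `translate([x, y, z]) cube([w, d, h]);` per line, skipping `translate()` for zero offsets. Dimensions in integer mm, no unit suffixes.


cube([38, 19, 269]);
translate([266, 0, 0]) cube([38, 19, 269]);
translate([38, 0, 0]) cube([228, 19, 38]);
translate([38, 0, 231]) cube([228, 19, 38]);


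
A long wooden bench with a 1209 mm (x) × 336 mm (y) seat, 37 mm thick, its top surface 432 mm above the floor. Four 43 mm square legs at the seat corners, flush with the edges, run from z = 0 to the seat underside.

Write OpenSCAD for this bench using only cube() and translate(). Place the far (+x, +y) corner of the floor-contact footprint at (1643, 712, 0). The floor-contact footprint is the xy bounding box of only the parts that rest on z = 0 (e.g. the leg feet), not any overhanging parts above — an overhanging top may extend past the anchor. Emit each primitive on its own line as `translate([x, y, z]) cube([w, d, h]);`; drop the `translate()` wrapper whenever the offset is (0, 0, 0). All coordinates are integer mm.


// leg_h = 432 − 37 = 395
translate([434, 376, 395]) cube([1209, 336, 37]);
translate([434, 376, 0]) cube([43, 43, 395]);
translate([434, 669, 0]) cube([43, 43, 395]);
translate([1600, 376, 0]) cube([43, 43, 395]);
translate([1600, 669, 0]) cube([43, 43, 395]);


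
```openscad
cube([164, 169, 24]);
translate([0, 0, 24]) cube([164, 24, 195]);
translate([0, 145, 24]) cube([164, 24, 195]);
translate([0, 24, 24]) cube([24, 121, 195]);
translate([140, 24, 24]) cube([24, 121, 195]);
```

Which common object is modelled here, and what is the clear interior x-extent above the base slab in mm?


An open box. The internal width is 116 mm.

A 164×169 base slab with four walls standing on it — an open box. The base is 164 mm wide and the walls are 24 mm thick, so the internal width is 164 − 2 × 24 = 116 mm.


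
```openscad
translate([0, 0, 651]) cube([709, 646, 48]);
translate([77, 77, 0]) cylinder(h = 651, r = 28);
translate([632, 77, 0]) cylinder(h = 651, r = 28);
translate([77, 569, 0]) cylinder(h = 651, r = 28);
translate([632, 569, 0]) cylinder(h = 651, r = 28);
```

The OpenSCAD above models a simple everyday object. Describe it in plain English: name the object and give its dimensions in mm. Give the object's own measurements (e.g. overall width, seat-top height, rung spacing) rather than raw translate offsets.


A table: top 709 mm (x) × 646 mm (y), 48 mm thick, upper face at z = 699 mm, on four round legs of 56 mm diameter, each leg's bounding box inset 49 mm from the nearest pair of top edges from z = 0 to the bottom of the top.


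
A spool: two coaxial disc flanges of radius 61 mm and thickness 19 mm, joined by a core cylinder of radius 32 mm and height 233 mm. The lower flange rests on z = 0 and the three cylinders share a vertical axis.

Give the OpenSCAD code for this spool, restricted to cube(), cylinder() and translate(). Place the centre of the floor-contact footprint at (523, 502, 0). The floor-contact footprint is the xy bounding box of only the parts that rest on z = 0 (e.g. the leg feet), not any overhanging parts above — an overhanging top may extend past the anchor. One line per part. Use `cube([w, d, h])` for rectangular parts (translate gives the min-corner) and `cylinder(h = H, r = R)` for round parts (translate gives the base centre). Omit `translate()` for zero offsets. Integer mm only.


translate([523, 502, 0]) cylinder(h = 19, r = 61);
translate([523, 502, 19]) cylinder(h = 233, r = 32);
translate([523, 502, 252]) cylinder(h = 19, r = 61);


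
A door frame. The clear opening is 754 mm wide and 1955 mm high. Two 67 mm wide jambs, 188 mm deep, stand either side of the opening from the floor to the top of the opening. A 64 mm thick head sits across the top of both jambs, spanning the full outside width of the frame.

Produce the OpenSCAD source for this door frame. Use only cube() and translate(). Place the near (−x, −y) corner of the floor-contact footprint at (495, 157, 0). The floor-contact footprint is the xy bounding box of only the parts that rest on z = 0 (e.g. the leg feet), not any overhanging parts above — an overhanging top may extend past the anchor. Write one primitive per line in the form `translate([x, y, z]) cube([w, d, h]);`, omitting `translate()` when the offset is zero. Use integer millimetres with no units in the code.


translate([495, 157, 0]) cube([67, 188, 1955]);
translate([1316, 157, 0]) cube([67, 188, 1955]);
translate([495, 157, 1955]) cube([888, 188, 64]);


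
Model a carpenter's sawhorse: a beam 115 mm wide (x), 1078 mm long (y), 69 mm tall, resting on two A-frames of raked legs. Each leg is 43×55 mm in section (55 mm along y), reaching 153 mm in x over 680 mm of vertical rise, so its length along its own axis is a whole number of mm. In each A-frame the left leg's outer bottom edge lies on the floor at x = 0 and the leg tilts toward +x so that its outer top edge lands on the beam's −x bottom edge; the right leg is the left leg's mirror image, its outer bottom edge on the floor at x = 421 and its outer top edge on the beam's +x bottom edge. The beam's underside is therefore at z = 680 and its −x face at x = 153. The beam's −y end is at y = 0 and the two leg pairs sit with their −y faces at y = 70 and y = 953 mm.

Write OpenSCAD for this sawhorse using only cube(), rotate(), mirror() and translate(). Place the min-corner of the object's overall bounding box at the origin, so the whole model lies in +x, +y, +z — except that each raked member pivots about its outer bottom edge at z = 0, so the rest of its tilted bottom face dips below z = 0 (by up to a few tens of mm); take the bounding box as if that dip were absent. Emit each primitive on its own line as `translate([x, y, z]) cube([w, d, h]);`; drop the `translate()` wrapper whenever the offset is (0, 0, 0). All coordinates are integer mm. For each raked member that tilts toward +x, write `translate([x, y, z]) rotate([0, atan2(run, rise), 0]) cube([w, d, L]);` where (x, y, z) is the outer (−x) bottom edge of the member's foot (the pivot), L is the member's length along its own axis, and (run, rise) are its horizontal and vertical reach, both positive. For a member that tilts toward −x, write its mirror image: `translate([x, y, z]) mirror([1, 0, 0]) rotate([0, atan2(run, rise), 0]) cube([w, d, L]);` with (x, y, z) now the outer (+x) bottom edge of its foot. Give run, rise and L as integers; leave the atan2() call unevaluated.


translate([153, 0, 680]) cube([115, 1078, 69]);
translate([0, 70, 0]) rotate([0, atan2(153, 680), 0]) cube([43, 55, 697]);
translate([421, 70, 0]) mirror([1, 0, 0]) rotate([0, atan2(153, 680), 0]) cube([43, 55, 697]);
translate([0, 953, 0]) rotate([0, atan2(153, 680), 0]) cube([43, 55, 697]);
translate([421, 953, 0]) mirror([1, 0, 0]) rotate([0, atan2(153, 680), 0]) cube([43, 55, 697]);


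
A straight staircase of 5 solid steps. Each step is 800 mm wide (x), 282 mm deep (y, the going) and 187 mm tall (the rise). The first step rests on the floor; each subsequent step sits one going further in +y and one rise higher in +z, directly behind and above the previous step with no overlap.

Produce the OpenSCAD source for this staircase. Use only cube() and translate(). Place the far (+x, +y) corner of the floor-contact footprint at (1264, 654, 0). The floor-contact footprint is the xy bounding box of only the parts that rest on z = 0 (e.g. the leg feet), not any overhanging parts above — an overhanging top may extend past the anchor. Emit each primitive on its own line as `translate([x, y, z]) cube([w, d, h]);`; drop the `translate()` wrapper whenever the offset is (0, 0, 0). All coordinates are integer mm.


translate([464, 372, 0]) cube([800, 282, 187]);
translate([464, 654, 187]) cube([800, 282, 187]);
translate([464, 936, 374]) cube([800, 282, 187]);
translate([464, 1218, 561]) cube([800, 282, 187]);
translate([464, 1500, 748]) cube([800, 282, 187]);


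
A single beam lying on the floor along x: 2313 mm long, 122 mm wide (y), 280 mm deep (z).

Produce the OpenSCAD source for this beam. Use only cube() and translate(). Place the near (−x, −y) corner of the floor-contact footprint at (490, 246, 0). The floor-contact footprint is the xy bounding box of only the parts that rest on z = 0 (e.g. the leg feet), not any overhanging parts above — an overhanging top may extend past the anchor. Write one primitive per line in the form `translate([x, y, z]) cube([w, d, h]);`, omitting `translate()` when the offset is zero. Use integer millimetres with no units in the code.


translate([490, 246, 0]) cube([2313, 122, 280]);


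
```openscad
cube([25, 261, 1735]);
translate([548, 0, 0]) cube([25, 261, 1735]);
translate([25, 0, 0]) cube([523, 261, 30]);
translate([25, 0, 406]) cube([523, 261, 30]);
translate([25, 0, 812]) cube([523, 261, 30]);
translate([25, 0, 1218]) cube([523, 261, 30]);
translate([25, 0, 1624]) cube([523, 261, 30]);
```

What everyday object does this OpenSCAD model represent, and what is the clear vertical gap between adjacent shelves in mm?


A bookshelf. The clear shelf gap is 376 mm.

Two tall side panels with 5 horizontal boards between them — a bookshelf. The first two shelf undersides are at z = 0 and z = 406; with shelf thickness 30, the clear gap is 406 − 0 − 30 = 376 mm.


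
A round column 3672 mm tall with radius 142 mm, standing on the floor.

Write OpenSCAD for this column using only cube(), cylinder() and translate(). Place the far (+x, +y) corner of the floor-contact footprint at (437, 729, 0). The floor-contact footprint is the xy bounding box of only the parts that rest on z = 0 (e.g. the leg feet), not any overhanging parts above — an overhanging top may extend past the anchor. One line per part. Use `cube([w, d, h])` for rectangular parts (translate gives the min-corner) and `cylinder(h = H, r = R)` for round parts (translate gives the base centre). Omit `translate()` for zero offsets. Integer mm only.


translate([295, 587, 0]) cylinder(h = 3672, r = 142);


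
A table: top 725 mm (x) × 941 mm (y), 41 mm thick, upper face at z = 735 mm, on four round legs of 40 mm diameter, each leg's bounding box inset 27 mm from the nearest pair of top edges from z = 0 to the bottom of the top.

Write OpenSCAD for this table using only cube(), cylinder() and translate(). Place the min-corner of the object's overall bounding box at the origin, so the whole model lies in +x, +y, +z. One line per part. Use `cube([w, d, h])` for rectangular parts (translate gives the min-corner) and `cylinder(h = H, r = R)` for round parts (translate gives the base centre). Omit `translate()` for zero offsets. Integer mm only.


translate([0, 0, 694]) cube([725, 941, 41]);
translate([47, 47, 0]) cylinder(h = 694, r = 20);
translate([678, 47, 0]) cylinder(h = 694, r = 20);
translate([47, 894, 0]) cylinder(h = 694, r = 20);
translate([678, 894, 0]) cylinder(h = 694, r = 20);


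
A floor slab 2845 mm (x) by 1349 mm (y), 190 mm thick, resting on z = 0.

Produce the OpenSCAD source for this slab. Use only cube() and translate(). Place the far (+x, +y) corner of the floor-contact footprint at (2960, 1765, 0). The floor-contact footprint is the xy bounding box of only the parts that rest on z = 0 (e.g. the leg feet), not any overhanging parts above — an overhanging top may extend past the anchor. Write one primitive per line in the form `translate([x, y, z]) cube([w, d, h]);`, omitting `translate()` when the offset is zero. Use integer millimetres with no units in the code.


translate([115, 416, 0]) cube([2845, 1349, 190]);


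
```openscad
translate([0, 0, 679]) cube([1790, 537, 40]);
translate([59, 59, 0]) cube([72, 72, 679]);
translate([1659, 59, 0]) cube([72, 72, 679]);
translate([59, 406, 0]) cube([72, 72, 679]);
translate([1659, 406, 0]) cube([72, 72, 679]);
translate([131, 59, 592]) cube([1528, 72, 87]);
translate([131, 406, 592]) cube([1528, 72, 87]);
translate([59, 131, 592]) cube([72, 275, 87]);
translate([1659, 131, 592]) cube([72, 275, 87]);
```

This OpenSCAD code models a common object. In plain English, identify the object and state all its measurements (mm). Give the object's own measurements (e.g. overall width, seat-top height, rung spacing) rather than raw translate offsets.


A rectangular dining table. The top is 1790×537×40 mm with its upper surface at z = 719 mm. It stands on four 72×72 mm square legs, each inset 59 mm from the nearest pair of top edges, running from the floor to the underside of the top. Four apron rails, 72 mm thick and 87 mm tall, run between adjacent legs with their top edges flush with the underside of the top and their outer faces flush with the legs' outer faces.


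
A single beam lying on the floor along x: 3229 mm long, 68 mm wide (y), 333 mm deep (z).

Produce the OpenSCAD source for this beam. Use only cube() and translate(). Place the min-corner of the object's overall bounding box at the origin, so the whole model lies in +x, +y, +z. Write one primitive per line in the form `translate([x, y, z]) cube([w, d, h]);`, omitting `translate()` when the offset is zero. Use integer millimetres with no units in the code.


cube([3229, 68, 333]);


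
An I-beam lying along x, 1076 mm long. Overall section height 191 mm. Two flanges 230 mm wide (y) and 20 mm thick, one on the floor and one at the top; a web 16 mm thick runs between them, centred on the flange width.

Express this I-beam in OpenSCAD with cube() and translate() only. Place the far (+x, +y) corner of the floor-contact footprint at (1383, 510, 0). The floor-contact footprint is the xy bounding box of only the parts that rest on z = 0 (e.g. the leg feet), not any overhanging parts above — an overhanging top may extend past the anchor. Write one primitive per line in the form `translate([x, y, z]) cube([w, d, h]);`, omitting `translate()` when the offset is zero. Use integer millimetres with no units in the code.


translate([307, 280, 0]) cube([1076, 230, 20]);
translate([307, 387, 20]) cube([1076, 16, 151]);
translate([307, 280, 171]) cube([1076, 230, 20]);


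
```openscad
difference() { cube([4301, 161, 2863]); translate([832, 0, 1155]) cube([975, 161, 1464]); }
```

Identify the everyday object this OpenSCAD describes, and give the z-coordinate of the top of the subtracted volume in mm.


A wall with a window opening. The window head height is 2619 mm.

A wall with a rectangular opening subtracted — a window. Sill at z = 1155, opening 1464 mm tall, so the head is at 1155 + 1464 = 2619 mm.


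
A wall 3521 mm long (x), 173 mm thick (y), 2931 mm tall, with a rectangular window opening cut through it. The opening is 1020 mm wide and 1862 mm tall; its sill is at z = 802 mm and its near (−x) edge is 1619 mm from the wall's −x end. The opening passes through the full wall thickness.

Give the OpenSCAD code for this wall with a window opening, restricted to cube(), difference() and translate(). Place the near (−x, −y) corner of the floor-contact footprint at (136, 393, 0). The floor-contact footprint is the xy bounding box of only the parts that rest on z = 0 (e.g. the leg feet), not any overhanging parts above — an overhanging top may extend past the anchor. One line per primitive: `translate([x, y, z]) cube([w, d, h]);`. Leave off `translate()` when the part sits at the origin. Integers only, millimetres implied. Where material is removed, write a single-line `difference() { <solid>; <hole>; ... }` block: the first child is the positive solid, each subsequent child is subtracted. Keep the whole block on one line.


difference() { translate([136, 393, 0]) cube([3521, 173, 2931]); translate([1755, 393, 802]) cube([1020, 173, 1862]); }


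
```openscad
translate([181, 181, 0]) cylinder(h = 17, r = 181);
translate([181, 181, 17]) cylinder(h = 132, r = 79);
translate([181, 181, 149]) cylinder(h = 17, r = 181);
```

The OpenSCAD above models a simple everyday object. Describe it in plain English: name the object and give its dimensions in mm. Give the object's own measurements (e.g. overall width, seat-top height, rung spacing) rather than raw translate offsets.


A spool: two coaxial disc flanges of radius 181 mm and thickness 17 mm, joined by a core cylinder of radius 79 mm and height 132 mm. The lower flange rests on z = 0 and the three cylinders share a vertical axis.


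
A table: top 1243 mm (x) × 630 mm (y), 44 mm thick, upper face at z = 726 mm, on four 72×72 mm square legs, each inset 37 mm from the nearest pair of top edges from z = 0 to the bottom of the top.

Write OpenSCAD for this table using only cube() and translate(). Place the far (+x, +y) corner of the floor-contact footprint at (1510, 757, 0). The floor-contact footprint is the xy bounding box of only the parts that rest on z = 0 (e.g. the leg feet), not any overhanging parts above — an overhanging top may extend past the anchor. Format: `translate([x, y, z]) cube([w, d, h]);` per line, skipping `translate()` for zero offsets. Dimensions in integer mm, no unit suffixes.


translate([304, 164, 682]) cube([1243, 630, 44]);
translate([341, 201, 0]) cube([72, 72, 682]);
translate([1438, 201, 0]) cube([72, 72, 682]);
translate([341, 685, 0]) cube([72, 72, 682]);
translate([1438, 685, 0]) cube([72, 72, 682]);


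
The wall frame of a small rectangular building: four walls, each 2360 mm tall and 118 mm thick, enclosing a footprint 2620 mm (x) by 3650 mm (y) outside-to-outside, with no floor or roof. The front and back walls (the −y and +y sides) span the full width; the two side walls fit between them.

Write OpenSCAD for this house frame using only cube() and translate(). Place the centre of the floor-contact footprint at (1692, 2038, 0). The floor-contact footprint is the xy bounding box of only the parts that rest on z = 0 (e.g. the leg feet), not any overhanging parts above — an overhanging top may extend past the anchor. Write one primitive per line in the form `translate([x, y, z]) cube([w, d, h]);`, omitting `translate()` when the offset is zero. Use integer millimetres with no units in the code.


translate([382, 213, 0]) cube([2620, 118, 2360]);
translate([382, 3745, 0]) cube([2620, 118, 2360]);
translate([382, 331, 0]) cube([118, 3414, 2360]);
translate([2884, 331, 0]) cube([118, 3414, 2360]);


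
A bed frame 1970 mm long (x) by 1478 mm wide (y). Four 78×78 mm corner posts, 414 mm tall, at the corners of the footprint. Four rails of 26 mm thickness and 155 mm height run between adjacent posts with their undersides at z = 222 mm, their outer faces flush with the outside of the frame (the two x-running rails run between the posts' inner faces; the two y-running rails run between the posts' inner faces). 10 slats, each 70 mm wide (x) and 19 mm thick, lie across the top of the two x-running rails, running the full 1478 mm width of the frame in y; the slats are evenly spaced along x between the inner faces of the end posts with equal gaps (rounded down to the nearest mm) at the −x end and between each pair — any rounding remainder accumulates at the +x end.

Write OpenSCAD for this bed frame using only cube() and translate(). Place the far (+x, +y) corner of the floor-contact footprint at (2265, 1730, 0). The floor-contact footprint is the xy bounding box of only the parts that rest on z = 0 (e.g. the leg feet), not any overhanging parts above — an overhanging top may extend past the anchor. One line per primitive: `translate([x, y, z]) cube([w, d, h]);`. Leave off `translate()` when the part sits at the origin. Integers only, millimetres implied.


translate([295, 252, 0]) cube([78, 78, 414]);
translate([295, 1652, 0]) cube([78, 78, 414]);
translate([2187, 252, 0]) cube([78, 78, 414]);
translate([2187, 1652, 0]) cube([78, 78, 414]);
translate([373, 252, 222]) cube([1814, 26, 155]);
translate([373, 1704, 222]) cube([1814, 26, 155]);
translate([295, 330, 222]) cube([26, 1322, 155]);
translate([2239, 330, 222]) cube([26, 1322, 155]);
translate([474, 252, 377]) cube([70, 1478, 19]);
translate([645, 252, 377]) cube([70, 1478, 19]);
translate([816, 252, 377]) cube([70, 1478, 19]);
translate([987, 252, 377]) cube([70, 1478, 19]);
translate([1158, 252, 377]) cube([70, 1478, 19]);
translate([1329, 252, 377]) cube([70, 1478, 19]);
translate([1500, 252, 377]) cube([70, 1478, 19]);
translate([1671, 252, 377]) cube([70, 1478, 19]);
translate([1842, 252, 377]) cube([70, 1478, 19]);
translate([2013, 252, 377]) cube([70, 1478, 19]);


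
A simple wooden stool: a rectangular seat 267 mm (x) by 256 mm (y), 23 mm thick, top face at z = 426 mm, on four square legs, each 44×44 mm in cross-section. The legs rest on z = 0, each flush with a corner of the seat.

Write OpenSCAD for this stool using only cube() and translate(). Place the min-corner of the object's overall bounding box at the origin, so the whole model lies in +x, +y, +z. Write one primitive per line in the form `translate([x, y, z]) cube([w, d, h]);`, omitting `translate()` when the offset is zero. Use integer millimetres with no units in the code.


translate([0, 0, 403]) cube([267, 256, 23]);
cube([44, 44, 403]);
translate([223, 0, 0]) cube([44, 44, 403]);
translate([0, 212, 0]) cube([44, 44, 403]);
translate([223, 212, 0]) cube([44, 44, 403]);


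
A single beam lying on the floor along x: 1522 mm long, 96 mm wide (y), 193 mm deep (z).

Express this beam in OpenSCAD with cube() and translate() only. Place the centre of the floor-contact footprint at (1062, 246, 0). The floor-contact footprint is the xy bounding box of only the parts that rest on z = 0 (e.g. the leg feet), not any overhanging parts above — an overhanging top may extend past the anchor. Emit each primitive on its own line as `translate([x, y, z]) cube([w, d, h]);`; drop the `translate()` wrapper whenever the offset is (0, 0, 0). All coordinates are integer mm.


translate([301, 198, 0]) cube([1522, 96, 193]);


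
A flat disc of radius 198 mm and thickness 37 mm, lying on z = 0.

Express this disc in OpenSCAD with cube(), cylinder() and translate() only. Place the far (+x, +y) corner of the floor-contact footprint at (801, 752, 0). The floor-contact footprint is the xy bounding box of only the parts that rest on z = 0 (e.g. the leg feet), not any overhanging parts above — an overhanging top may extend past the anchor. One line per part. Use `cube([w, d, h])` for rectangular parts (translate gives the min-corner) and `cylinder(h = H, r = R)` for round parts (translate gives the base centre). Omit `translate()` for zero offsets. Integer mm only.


translate([603, 554, 0]) cylinder(h = 37, r = 198);


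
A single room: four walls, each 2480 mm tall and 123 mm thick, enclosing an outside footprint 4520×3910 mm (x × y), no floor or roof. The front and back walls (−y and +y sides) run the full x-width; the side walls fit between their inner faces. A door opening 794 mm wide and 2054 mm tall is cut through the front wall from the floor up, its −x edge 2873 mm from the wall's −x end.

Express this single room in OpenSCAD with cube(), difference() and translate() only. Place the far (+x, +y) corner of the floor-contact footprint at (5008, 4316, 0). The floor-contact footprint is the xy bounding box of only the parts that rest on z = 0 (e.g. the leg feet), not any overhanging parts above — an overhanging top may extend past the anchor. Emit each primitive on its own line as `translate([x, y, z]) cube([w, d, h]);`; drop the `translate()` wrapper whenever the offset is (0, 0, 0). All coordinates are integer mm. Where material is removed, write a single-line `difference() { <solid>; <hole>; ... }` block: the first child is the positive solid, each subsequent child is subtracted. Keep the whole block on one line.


difference() { translate([488, 406, 0]) cube([4520, 123, 2480]); translate([3361, 406, 0]) cube([794, 123, 2054]); }
translate([488, 4193, 0]) cube([4520, 123, 2480]);
translate([488, 529, 0]) cube([123, 3664, 2480]);
translate([4885, 529, 0]) cube([123, 3664, 2480]);


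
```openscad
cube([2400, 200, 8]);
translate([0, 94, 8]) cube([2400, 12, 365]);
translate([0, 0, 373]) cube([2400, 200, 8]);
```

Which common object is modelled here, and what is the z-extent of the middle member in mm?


An I-beam. The web height is 365 mm.

Two wide flanges with a thin centred web — an I-beam. Overall 381 mm minus two 8 mm flanges gives a web of 381 − 2·8 = 365 mm.


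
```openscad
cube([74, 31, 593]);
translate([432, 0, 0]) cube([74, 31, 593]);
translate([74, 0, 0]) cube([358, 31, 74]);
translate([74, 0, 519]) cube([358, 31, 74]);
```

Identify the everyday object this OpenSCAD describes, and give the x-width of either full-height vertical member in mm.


A picture frame. The border width is 74 mm.

Four thin pieces enclosing a rectangular opening — a picture frame. The two full-height stiles are 593 mm tall; the top rail sits at z = 519 and is 74 mm tall, so the border above the opening is 593 − 519 = 74 mm, matching the stile x-width.


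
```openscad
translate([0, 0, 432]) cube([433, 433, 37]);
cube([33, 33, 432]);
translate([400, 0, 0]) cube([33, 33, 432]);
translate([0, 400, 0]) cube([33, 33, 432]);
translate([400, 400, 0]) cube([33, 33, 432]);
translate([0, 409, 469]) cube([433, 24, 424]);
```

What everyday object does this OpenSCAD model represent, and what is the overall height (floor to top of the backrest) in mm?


A chair. The overall height is 893 mm.

A slab on four corner posts with a tall panel at the back — a chair. The seat slab sits at z = 432 with thickness 37, and the 424 mm backrest starts at the seat top, so the overall height is 432 + 37 + 424 = 893 mm.
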